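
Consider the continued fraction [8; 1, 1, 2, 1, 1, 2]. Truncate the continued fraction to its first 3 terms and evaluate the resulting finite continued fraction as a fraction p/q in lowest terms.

Start with 1.
1 + 1/(1/1) = 1 + 1/1 = 2/1
8 + 1/(2/1) = 8 + 1/2 = 17/2

17/2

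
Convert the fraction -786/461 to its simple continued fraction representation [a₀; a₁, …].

Repeatedly divide and take the remainder:
-786 ÷ 461 → quotient -2, remainder 136
461 ÷ 136 → quotient 3, remainder 53
136 ÷ 53 → quotient 2, remainder 30
53 ÷ 30 → quotient 1, remainder 23
30 ÷ 23 → quotient 1, remainder 7
23 ÷ 7 → quotient 3, remainder 2
7 ÷ 2 → quotient 3, remainder 1
2 ÷ 1 → quotient 2, remainder 0

[-2; 3, 2, 1, 1, 3, 3, 2]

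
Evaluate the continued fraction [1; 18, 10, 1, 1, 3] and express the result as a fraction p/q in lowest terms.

1413/1339

Starting at the tail and folding back:
Start with 3.
1 + 1/(3/1) = 1 + 1/3 = 4/3
1 + 1/(4/3) = 1 + 3/4 = 7/4
10 + 1/(7/4) = 10 + 4/7 = 74/7
18 + 1/(74/7) = 18 + 7/74 = 1339/74
1 + 1/(1339/74) = 1 + 74/1339 = 1413/1339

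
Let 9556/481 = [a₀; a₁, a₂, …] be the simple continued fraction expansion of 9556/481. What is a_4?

1

9556 = 19·481 + 417, so a_0 = 19
481 = 1·417 + 64, so a_1 = 1
417 = 6·64 + 33, so a_2 = 6
64 = 1·33 + 31, so a_3 = 1
33 = 1·31 + 2, so a_4 = 1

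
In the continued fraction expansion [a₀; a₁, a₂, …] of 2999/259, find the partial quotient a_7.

13

2999 ÷ 259 → quotient 11, remainder 150
259 ÷ 150 → quotient 1, remainder 109
150 ÷ 109 → quotient 1, remainder 41
109 ÷ 41 → quotient 2, remainder 27
41 ÷ 27 → quotient 1, remainder 14
27 ÷ 14 → quotient 1, remainder 13
14 ÷ 13 → quotient 1, remainder 1
13 ÷ 1 → quotient 13, remainder 0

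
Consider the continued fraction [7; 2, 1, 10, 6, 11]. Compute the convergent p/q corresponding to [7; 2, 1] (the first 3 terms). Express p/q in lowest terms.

22/3

a_0 = 7: 7/1
a_1 = 2: 15/2
a_2 = 1: 22/3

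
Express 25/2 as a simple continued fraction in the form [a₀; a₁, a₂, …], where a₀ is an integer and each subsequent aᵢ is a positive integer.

[12; 2]

⌊25/2⌋ = 12, remainder 1
⌊2/1⌋ = 2, remainder 0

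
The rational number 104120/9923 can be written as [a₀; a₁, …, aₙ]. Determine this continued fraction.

Repeatedly divide and take the remainder:
104120 = 10·9923 + 4890, so a_0 = 10
9923 = 2·4890 + 143, so a_1 = 2
4890 = 34·143 + 28, so a_2 = 34
143 = 5·28 + 3, so a_3 = 5
28 = 9·3 + 1, so a_4 = 9
3 = 3·1 + 0, so a_5 = 3

[10; 2, 34, 5, 9, 3]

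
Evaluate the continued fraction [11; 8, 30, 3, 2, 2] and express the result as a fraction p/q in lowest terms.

a_0 = 11: 11/1
a_1 = 8: 89/8
a_2 = 30: 2681/241
a_3 = 3: 8132/731
a_4 = 2: 18945/1703
a_5 = 2: 46022/4137

46022/4137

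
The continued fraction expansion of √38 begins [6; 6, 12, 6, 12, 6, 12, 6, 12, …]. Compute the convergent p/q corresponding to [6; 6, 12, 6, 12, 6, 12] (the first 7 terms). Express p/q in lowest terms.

Start with 12.
6 + 1/(12/1) = 6 + 1/12 = 73/12
12 + 1/(73/12) = 12 + 12/73 = 888/73
6 + 1/(888/73) = 6 + 73/888 = 5401/888
12 + 1/(5401/888) = 12 + 888/5401 = 65700/5401
6 + 1/(65700/5401) = 6 + 5401/65700 = 399601/65700
6 + 1/(399601/65700) = 6 + 65700/399601 = 2463306/399601

2463306/399601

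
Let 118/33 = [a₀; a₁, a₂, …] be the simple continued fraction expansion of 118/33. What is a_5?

Apply division with remainder until the remainder is 0:
118 ÷ 33 → quotient 3, remainder 19
33 ÷ 19 → quotient 1, remainder 14
19 ÷ 14 → quotient 1, remainder 5
14 ÷ 5 → quotient 2, remainder 4
5 ÷ 4 → quotient 1, remainder 1
4 ÷ 1 → quotient 4, remainder 0

4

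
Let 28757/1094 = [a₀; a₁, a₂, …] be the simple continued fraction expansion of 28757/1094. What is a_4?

1

Run the Euclidean algorithm, recording each quotient:
28757 = 26·1094 + 313, so a_0 = 26
1094 = 3·313 + 155, so a_1 = 3
313 = 2·155 + 3, so a_2 = 2
155 = 51·3 + 2, so a_3 = 51
3 = 1·2 + 1, so a_4 = 1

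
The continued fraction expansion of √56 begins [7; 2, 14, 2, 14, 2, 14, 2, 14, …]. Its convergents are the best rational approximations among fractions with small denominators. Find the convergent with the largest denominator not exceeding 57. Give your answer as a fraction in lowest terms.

a_0 = 7: 7/1  (≤ bound)
a_1 = 2: 15/2  (≤ bound)
a_2 = 14: 217/29  (≤ bound)
a_3 = 2: 449/60  (> 57, stop)

217/29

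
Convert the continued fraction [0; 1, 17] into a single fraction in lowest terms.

a_0 = 0: 0/1
a_1 = 1: 1/1
a_2 = 17: 17/18

17/18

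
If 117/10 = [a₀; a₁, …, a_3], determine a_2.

Apply division with remainder until the remainder is 0:
117 ÷ 10 → quotient 11, remainder 7
10 ÷ 7 → quotient 1, remainder 3
7 ÷ 3 → quotient 2, remainder 1

2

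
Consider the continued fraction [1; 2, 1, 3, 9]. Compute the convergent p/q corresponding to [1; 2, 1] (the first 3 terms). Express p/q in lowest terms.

a_0 = 1: 1/1
a_1 = 2: 3/2
a_2 = 1: 4/3

4/3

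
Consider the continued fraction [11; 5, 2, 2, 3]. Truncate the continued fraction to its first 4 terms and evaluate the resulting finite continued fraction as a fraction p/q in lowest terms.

302/27

a_0 = 11: 11/1
a_1 = 5: 56/5
a_2 = 2: 123/11
a_3 = 2: 302/27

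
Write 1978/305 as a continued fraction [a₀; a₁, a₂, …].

1978 ÷ 305 → quotient 6, remainder 148
305 ÷ 148 → quotient 2, remainder 9
148 ÷ 9 → quotient 16, remainder 4
9 ÷ 4 → quotient 2, remainder 1
4 ÷ 1 → quotient 4, remainder 0

[6; 2, 16, 2, 4]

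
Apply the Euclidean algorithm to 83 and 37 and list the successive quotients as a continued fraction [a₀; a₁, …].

[2; 4, 9]

Apply division with remainder until the remainder is 0:
⌊83/37⌋ = 2, remainder 9
⌊37/9⌋ = 4, remainder 1
⌊9/1⌋ = 9, remainder 0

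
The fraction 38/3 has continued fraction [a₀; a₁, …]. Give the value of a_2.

38 ÷ 3 → quotient 12, remainder 2
3 ÷ 2 → quotient 1, remainder 1
2 ÷ 1 → quotient 2, remainder 0

2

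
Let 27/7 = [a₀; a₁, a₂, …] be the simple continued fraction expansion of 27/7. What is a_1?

Repeatedly divide and take the remainder:
27 = 3·7 + 6, so a_0 = 3
7 = 1·6 + 1, so a_1 = 1

1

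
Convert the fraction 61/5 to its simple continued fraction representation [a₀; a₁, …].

61 = 12·5 + 1, so a_0 = 12
5 = 5·1 + 0, so a_1 = 5

[12; 5]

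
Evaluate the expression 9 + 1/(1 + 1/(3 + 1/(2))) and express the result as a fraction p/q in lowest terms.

Use the convergent recurrence hₖ = aₖ·hₖ₋₁ + hₖ₋₂ (and likewise for the denominators kₖ):
a_0 = 9: 9/1
a_1 = 1: 10/1
a_2 = 3: 39/4
a_3 = 2: 88/9

88/9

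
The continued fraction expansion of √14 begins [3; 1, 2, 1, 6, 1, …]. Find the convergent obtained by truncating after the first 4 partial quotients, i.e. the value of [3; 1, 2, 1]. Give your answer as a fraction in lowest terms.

15/4

Build up convergents one term at a time:
a_0 = 3: 3/1
a_1 = 1: 4/1
a_2 = 2: 11/3
a_3 = 1: 15/4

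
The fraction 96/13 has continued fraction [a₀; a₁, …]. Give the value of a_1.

Run the Euclidean algorithm, recording each quotient:
⌊96/13⌋ = 7, remainder 5
⌊13/5⌋ = 2, remainder 3

2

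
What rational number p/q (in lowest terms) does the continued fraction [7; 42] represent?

295/42

Compute successive convergents:
a_0 = 7: 7/1
a_1 = 42: 295/42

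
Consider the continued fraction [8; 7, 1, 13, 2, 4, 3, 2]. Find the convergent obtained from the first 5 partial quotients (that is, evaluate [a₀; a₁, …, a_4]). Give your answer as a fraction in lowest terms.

1869/230

Start with 2.
13 + 1/(2/1) = 13 + 1/2 = 27/2
1 + 1/(27/2) = 1 + 2/27 = 29/27
7 + 1/(29/27) = 7 + 27/29 = 230/29
8 + 1/(230/29) = 8 + 29/230 = 1869/230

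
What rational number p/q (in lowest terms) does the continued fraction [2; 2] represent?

5/2

Compute successive convergents:
a_0 = 2: 2/1
a_1 = 2: 5/2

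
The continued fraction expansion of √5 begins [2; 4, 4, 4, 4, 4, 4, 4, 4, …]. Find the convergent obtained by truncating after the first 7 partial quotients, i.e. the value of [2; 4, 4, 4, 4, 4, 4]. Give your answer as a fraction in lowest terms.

Collapse the nested fraction from the inside out:
Start with 4.
4 + 1/(4/1) = 4 + 1/4 = 17/4
4 + 1/(17/4) = 4 + 4/17 = 72/17
4 + 1/(72/17) = 4 + 17/72 = 305/72
4 + 1/(305/72) = 4 + 72/305 = 1292/305
4 + 1/(1292/305) = 4 + 305/1292 = 5473/1292
2 + 1/(5473/1292) = 2 + 1292/5473 = 12238/5473

12238/5473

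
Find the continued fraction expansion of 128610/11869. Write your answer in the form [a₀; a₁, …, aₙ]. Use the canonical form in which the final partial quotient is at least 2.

128610 = 10·11869 + 9920, so a_0 = 10
11869 = 1·9920 + 1949, so a_1 = 1
9920 = 5·1949 + 175, so a_2 = 5
1949 = 11·175 + 24, so a_3 = 11
175 = 7·24 + 7, so a_4 = 7
24 = 3·7 + 3, so a_5 = 3
7 = 2·3 + 1, so a_6 = 2
3 = 3·1 + 0, so a_7 = 3

[10; 1, 5, 11, 7, 3, 2, 3]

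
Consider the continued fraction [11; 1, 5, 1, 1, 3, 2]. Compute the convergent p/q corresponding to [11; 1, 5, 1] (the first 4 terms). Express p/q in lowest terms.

a_0 = 11: 11/1
a_1 = 1: 12/1
a_2 = 5: 71/6
a_3 = 1: 83/7

83/7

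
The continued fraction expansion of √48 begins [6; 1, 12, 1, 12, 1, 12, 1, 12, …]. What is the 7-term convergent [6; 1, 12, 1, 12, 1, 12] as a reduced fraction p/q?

17466/2521

Collapse the nested fraction from the inside out:
Start with 12.
1 + 1/(12/1) = 1 + 1/12 = 13/12
12 + 1/(13/12) = 12 + 12/13 = 168/13
1 + 1/(168/13) = 1 + 13/168 = 181/168
12 + 1/(181/168) = 12 + 168/181 = 2340/181
1 + 1/(2340/181) = 1 + 181/2340 = 2521/2340
6 + 1/(2521/2340) = 6 + 2340/2521 = 17466/2521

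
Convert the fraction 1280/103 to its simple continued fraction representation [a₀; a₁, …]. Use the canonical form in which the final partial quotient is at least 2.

1280 ÷ 103 → quotient 12, remainder 44
103 ÷ 44 → quotient 2, remainder 15
44 ÷ 15 → quotient 2, remainder 14
15 ÷ 14 → quotient 1, remainder 1
14 ÷ 1 → quotient 14, remainder 0

[12; 2, 2, 1, 14]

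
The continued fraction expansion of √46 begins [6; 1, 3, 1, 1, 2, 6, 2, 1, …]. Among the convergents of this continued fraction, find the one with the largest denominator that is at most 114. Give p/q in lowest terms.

List convergents until the denominator exceeds the bound:
a_0 = 6: 6/1  (≤ bound)
a_1 = 1: 7/1  (≤ bound)
a_2 = 3: 27/4  (≤ bound)
a_3 = 1: 34/5  (≤ bound)
a_4 = 1: 61/9  (≤ bound)
a_5 = 2: 156/23  (≤ bound)
a_6 = 6: 997/147  (> 114, stop)

156/23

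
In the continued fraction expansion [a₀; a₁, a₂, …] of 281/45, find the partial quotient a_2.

Run the Euclidean algorithm, recording each quotient:
⌊281/45⌋ = 6, remainder 11
⌊45/11⌋ = 4, remainder 1
⌊11/1⌋ = 11, remainder 0

11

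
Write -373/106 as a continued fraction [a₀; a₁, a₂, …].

[-4; 2, 12, 1, 3]

Repeatedly divide and take the remainder:
-373 = -4·106 + 51, so a_0 = -4
106 = 2·51 + 4, so a_1 = 2
51 = 12·4 + 3, so a_2 = 12
4 = 1·3 + 1, so a_3 = 1
3 = 3·1 + 0, so a_4 = 3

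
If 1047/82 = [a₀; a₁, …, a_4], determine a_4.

1047 ÷ 82 → quotient 12, remainder 63
82 ÷ 63 → quotient 1, remainder 19
63 ÷ 19 → quotient 3, remainder 6
19 ÷ 6 → quotient 3, remainder 1
6 ÷ 1 → quotient 6, remainder 0

6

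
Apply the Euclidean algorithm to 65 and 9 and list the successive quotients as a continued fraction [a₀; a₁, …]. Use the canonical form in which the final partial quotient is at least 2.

[7; 4, 2]

Repeatedly divide and take the remainder:
65 = 7·9 + 2, so a_0 = 7
9 = 4·2 + 1, so a_1 = 4
2 = 2·1 + 0, so a_2 = 2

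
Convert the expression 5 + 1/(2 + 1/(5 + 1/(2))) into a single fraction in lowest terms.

a_0 = 5: 5/1
a_1 = 2: 11/2
a_2 = 5: 60/11
a_3 = 2: 131/24

131/24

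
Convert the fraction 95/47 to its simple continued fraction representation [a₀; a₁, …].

[2; 47]

⌊95/47⌋ = 2, remainder 1
⌊47/1⌋ = 47, remainder 0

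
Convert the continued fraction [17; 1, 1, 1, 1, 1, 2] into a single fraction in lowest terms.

Use the convergent recurrence hₖ = aₖ·hₖ₋₁ + hₖ₋₂ (and likewise for the denominators kₖ):
a_0 = 17: 17/1
a_1 = 1: 18/1
a_2 = 1: 35/2
a_3 = 1: 53/3
a_4 = 1: 88/5
a_5 = 1: 141/8
a_6 = 2: 370/21

370/21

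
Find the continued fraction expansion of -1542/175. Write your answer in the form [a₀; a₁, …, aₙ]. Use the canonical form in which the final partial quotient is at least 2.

[-9; 5, 3, 3, 3]

-1542 ÷ 175 → quotient -9, remainder 33
175 ÷ 33 → quotient 5, remainder 10
33 ÷ 10 → quotient 3, remainder 3
10 ÷ 3 → quotient 3, remainder 1
3 ÷ 1 → quotient 3, remainder 0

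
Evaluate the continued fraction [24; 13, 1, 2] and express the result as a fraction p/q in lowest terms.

a_0 = 24: 24/1
a_1 = 13: 313/13
a_2 = 1: 337/14
a_3 = 2: 987/41

987/41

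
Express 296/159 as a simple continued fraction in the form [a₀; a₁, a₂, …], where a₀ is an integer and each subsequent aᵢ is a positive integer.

Apply division with remainder until the remainder is 0:
296 = 1·159 + 137, so a_0 = 1
159 = 1·137 + 22, so a_1 = 1
137 = 6·22 + 5, so a_2 = 6
22 = 4·5 + 2, so a_3 = 4
5 = 2·2 + 1, so a_4 = 2
2 = 2·1 + 0, so a_5 = 2

[1; 1, 6, 4, 2, 2]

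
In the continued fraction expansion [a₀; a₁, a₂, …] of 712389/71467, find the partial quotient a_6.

2

712389 ÷ 71467 → quotient 9, remainder 69186
71467 ÷ 69186 → quotient 1, remainder 2281
69186 ÷ 2281 → quotient 30, remainder 756
2281 ÷ 756 → quotient 3, remainder 13
756 ÷ 13 → quotient 58, remainder 2
13 ÷ 2 → quotient 6, remainder 1
2 ÷ 1 → quotient 2, remainder 0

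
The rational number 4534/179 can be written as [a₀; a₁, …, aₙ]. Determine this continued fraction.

[25; 3, 29, 2]

⌊4534/179⌋ = 25, remainder 59
⌊179/59⌋ = 3, remainder 2
⌊59/2⌋ = 29, remainder 1
⌊2/1⌋ = 2, remainder 0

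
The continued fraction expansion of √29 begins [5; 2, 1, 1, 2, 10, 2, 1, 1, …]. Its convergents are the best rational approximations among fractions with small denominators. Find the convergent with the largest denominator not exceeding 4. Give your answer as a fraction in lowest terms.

16/3

a_0 = 5: 5/1  (≤ bound)
a_1 = 2: 11/2  (≤ bound)
a_2 = 1: 16/3  (≤ bound)
a_3 = 1: 27/5  (> 4, stop)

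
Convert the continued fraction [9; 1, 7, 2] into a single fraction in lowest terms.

168/17

Compute successive convergents:
a_0 = 9: 9/1
a_1 = 1: 10/1
a_2 = 7: 79/8
a_3 = 2: 168/17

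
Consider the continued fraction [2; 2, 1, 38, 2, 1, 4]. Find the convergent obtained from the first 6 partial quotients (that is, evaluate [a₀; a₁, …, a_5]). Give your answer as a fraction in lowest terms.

820/351

Compute successive convergents:
a_0 = 2: 2/1
a_1 = 2: 5/2
a_2 = 1: 7/3
a_3 = 38: 271/116
a_4 = 2: 549/235
a_5 = 1: 820/351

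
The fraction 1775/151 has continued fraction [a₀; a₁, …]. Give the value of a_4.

3

1775 = 11·151 + 114, so a_0 = 11
151 = 1·114 + 37, so a_1 = 1
114 = 3·37 + 3, so a_2 = 3
37 = 12·3 + 1, so a_3 = 12
3 = 3·1 + 0, so a_4 = 3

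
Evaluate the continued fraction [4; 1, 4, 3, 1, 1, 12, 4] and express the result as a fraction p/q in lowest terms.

9126/1897

Build up convergents one term at a time:
a_0 = 4: 4/1
a_1 = 1: 5/1
a_2 = 4: 24/5
a_3 = 3: 77/16
a_4 = 1: 101/21
a_5 = 1: 178/37
a_6 = 12: 2237/465
a_7 = 4: 9126/1897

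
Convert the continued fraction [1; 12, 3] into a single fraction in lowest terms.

40/37

Build up convergents one term at a time:
a_0 = 1: 1/1
a_1 = 12: 13/12
a_2 = 3: 40/37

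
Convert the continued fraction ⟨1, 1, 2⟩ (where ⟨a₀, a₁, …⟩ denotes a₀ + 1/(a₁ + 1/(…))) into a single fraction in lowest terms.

5/3

Use the convergent recurrence hₖ = aₖ·hₖ₋₁ + hₖ₋₂ (and likewise for the denominators kₖ):
a_0 = 1: 1/1
a_1 = 1: 2/1
a_2 = 2: 5/3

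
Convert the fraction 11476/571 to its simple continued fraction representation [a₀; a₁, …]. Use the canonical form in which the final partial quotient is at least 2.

⌊11476/571⌋ = 20, remainder 56
⌊571/56⌋ = 10, remainder 11
⌊56/11⌋ = 5, remainder 1
⌊11/1⌋ = 11, remainder 0

[20; 10, 5, 11]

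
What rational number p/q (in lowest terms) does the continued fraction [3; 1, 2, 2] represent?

26/7

Build up convergents one term at a time:
a_0 = 3: 3/1
a_1 = 1: 4/1
a_2 = 2: 11/3
a_3 = 2: 26/7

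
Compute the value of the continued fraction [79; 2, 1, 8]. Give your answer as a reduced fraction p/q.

a_0 = 79: 79/1
a_1 = 2: 159/2
a_2 = 1: 238/3
a_3 = 8: 2063/26

2063/26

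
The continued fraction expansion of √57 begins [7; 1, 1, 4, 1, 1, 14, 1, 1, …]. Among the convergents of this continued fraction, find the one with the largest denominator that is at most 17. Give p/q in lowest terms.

83/11

a_0 = 7: 7/1  (≤ bound)
a_1 = 1: 8/1  (≤ bound)
a_2 = 1: 15/2  (≤ bound)
a_3 = 4: 68/9  (≤ bound)
a_4 = 1: 83/11  (≤ bound)
a_5 = 1: 151/20  (> 17, stop)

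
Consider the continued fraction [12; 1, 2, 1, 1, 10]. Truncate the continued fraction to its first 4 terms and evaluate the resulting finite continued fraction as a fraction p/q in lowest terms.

Start with 1.
2 + 1/(1/1) = 2 + 1/1 = 3/1
1 + 1/(3/1) = 1 + 1/3 = 4/3
12 + 1/(4/3) = 12 + 3/4 = 51/4

51/4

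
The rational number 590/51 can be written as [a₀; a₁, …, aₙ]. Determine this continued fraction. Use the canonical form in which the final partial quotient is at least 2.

[11; 1, 1, 3, 7]

590 ÷ 51 → quotient 11, remainder 29
51 ÷ 29 → quotient 1, remainder 22
29 ÷ 22 → quotient 1, remainder 7
22 ÷ 7 → quotient 3, remainder 1
7 ÷ 1 → quotient 7, remainder 0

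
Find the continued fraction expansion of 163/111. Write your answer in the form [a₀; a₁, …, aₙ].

⌊163/111⌋ = 1, remainder 52
⌊111/52⌋ = 2, remainder 7
⌊52/7⌋ = 7, remainder 3
⌊7/3⌋ = 2, remainder 1
⌊3/1⌋ = 3, remainder 0

[1; 2, 7, 2, 3]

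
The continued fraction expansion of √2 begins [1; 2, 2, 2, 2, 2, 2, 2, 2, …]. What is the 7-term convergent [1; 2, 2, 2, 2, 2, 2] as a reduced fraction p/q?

239/169

a_0 = 1: 1/1
a_1 = 2: 3/2
a_2 = 2: 7/5
a_3 = 2: 17/12
a_4 = 2: 41/29
a_5 = 2: 99/70
a_6 = 2: 239/169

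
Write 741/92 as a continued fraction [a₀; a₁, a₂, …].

Apply division with remainder until the remainder is 0:
741 = 8·92 + 5, so a_0 = 8
92 = 18·5 + 2, so a_1 = 18
5 = 2·2 + 1, so a_2 = 2
2 = 2·1 + 0, so a_3 = 2

[8; 18, 2, 2]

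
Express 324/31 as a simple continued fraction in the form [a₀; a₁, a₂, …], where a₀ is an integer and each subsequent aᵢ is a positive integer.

[10; 2, 4, 1, 2]

⌊324/31⌋ = 10, remainder 14
⌊31/14⌋ = 2, remainder 3
⌊14/3⌋ = 4, remainder 2
⌊3/2⌋ = 1, remainder 1
⌊2/1⌋ = 2, remainder 0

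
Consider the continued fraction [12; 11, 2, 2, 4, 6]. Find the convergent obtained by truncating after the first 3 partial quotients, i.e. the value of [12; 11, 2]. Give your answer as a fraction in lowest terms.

278/23

Build up convergents one term at a time:
a_0 = 12: 12/1
a_1 = 11: 133/11
a_2 = 2: 278/23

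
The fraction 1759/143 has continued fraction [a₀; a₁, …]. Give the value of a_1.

3

Repeatedly divide and take the remainder:
1759 ÷ 143 → quotient 12, remainder 43
143 ÷ 43 → quotient 3, remainder 14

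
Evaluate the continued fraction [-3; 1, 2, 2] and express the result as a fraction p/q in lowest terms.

Collapse the nested fraction from the inside out:
Start with 2.
2 + 1/(2/1) = 2 + 1/2 = 5/2
1 + 1/(5/2) = 1 + 2/5 = 7/5
-3 + 1/(7/5) = -3 + 5/7 = -16/7

-16/7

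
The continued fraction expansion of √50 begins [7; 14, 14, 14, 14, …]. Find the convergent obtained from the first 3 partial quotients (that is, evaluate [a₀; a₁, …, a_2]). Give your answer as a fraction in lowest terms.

1393/197

Work from the innermost term outward:
Start with 14.
14 + 1/(14/1) = 14 + 1/14 = 197/14
7 + 1/(197/14) = 7 + 14/197 = 1393/197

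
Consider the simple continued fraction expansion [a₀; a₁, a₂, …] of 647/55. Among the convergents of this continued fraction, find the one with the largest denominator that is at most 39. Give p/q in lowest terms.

a_0 = 11: 11/1  (≤ bound)
a_1 = 1: 12/1  (≤ bound)
a_2 = 3: 47/4  (≤ bound)
a_3 = 4: 200/17  (≤ bound)
a_4 = 3: 647/55  (> 39, stop)

200/17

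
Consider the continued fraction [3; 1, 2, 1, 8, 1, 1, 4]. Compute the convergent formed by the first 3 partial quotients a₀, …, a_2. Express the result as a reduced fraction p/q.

11/3

a_0 = 3: 3/1
a_1 = 1: 4/1
a_2 = 2: 11/3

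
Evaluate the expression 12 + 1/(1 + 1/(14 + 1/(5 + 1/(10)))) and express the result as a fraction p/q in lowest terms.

10024/775

Build up convergents one term at a time:
a_0 = 12: 12/1
a_1 = 1: 13/1
a_2 = 14: 194/15
a_3 = 5: 983/76
a_4 = 10: 10024/775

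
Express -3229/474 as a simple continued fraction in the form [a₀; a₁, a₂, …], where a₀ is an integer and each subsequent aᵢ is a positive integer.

Repeatedly divide and take the remainder:
-3229 = -7·474 + 89, so a_0 = -7
474 = 5·89 + 29, so a_1 = 5
89 = 3·29 + 2, so a_2 = 3
29 = 14·2 + 1, so a_3 = 14
2 = 2·1 + 0, so a_4 = 2

[-7; 5, 3, 14, 2]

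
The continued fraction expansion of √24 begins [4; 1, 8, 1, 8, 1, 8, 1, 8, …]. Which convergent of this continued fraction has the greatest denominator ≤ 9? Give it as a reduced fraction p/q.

44/9

List convergents until the denominator exceeds the bound:
a_0 = 4: 4/1  (≤ bound)
a_1 = 1: 5/1  (≤ bound)
a_2 = 8: 44/9  (≤ bound)
a_3 = 1: 49/10  (> 9, stop)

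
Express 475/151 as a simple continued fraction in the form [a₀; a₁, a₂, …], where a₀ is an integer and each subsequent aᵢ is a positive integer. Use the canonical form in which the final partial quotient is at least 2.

475 = 3·151 + 22, so a_0 = 3
151 = 6·22 + 19, so a_1 = 6
22 = 1·19 + 3, so a_2 = 1
19 = 6·3 + 1, so a_3 = 6
3 = 3·1 + 0, so a_4 = 3

[3; 6, 1, 6, 3]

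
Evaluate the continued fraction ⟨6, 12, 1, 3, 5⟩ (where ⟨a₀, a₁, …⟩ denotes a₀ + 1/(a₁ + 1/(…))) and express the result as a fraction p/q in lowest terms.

1629/268

Start with 5.
3 + 1/(5/1) = 3 + 1/5 = 16/5
1 + 1/(16/5) = 1 + 5/16 = 21/16
12 + 1/(21/16) = 12 + 16/21 = 268/21
6 + 1/(268/21) = 6 + 21/268 = 1629/268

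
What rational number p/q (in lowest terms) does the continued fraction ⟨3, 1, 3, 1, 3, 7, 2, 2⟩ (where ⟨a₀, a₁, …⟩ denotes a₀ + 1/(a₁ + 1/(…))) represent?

Build up convergents one term at a time:
a_0 = 3: 3/1
a_1 = 1: 4/1
a_2 = 3: 15/4
a_3 = 1: 19/5
a_4 = 3: 72/19
a_5 = 7: 523/138
a_6 = 2: 1118/295
a_7 = 2: 2759/728

2759/728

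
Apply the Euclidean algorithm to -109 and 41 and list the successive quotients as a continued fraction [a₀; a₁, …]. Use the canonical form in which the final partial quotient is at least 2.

-109 ÷ 41 → quotient -3, remainder 14
41 ÷ 14 → quotient 2, remainder 13
14 ÷ 13 → quotient 1, remainder 1
13 ÷ 1 → quotient 13, remainder 0

[-3; 2, 1, 13]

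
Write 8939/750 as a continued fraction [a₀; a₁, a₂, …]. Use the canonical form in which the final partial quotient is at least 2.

⌊8939/750⌋ = 11, remainder 689
⌊750/689⌋ = 1, remainder 61
⌊689/61⌋ = 11, remainder 18
⌊61/18⌋ = 3, remainder 7
⌊18/7⌋ = 2, remainder 4
⌊7/4⌋ = 1, remainder 3
⌊4/3⌋ = 1, remainder 1
⌊3/1⌋ = 3, remainder 0

[11; 1, 11, 3, 2, 1, 1, 3]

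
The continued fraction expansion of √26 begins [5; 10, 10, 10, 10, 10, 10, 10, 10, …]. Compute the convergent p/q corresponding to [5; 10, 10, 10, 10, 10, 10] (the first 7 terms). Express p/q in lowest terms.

Work from the innermost term outward:
Start with 10.
10 + 1/(10/1) = 10 + 1/10 = 101/10
10 + 1/(101/10) = 10 + 10/101 = 1020/101
10 + 1/(1020/101) = 10 + 101/1020 = 10301/1020
10 + 1/(10301/1020) = 10 + 1020/10301 = 104030/10301
10 + 1/(104030/10301) = 10 + 10301/104030 = 1050601/104030
5 + 1/(1050601/104030) = 5 + 104030/1050601 = 5357035/1050601

5357035/1050601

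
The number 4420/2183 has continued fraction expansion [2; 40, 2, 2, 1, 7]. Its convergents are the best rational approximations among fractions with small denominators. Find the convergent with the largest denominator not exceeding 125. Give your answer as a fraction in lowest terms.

a_0 = 2: 2/1  (≤ bound)
a_1 = 40: 81/40  (≤ bound)
a_2 = 2: 164/81  (≤ bound)
a_3 = 2: 409/202  (> 125, stop)

164/81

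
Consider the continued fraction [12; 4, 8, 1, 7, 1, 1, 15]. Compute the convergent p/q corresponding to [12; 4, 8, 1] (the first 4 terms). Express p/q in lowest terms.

453/37

Build up convergents one term at a time:
a_0 = 12: 12/1
a_1 = 4: 49/4
a_2 = 8: 404/33
a_3 = 1: 453/37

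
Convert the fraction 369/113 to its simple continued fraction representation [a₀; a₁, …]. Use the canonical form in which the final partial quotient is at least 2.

369 = 3·113 + 30, so a_0 = 3
113 = 3·30 + 23, so a_1 = 3
30 = 1·23 + 7, so a_2 = 1
23 = 3·7 + 2, so a_3 = 3
7 = 3·2 + 1, so a_4 = 3
2 = 2·1 + 0, so a_5 = 2

[3; 3, 1, 3, 3, 2]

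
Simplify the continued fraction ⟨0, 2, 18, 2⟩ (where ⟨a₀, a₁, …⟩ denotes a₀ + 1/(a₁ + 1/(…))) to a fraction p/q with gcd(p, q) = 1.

37/76

Collapse the nested fraction from the inside out:
Start with 2.
18 + 1/(2/1) = 18 + 1/2 = 37/2
2 + 1/(37/2) = 2 + 2/37 = 76/37
0 + 1/(76/37) = 0 + 37/76 = 37/76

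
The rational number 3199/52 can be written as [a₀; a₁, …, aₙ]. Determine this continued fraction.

3199 = 61·52 + 27, so a_0 = 61
52 = 1·27 + 25, so a_1 = 1
27 = 1·25 + 2, so a_2 = 1
25 = 12·2 + 1, so a_3 = 12
2 = 2·1 + 0, so a_4 = 2

[61; 1, 1, 12, 2]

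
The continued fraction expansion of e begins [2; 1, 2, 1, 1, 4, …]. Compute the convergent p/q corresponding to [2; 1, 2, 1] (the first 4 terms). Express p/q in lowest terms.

Start with 1.
2 + 1/(1/1) = 2 + 1/1 = 3/1
1 + 1/(3/1) = 1 + 1/3 = 4/3
2 + 1/(4/3) = 2 + 3/4 = 11/4

11/4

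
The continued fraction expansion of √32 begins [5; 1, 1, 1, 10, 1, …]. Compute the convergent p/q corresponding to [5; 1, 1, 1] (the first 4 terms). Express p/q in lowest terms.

17/3

a_0 = 5: 5/1
a_1 = 1: 6/1
a_2 = 1: 11/2
a_3 = 1: 17/3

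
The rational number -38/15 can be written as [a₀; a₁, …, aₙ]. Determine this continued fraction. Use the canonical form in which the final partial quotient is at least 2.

[-3; 2, 7]

-38 = -3·15 + 7, so a_0 = -3
15 = 2·7 + 1, so a_1 = 2
7 = 7·1 + 0, so a_2 = 7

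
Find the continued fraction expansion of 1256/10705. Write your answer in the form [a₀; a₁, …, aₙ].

[0; 8, 1, 1, 10, 3, 19]

Apply division with remainder until the remainder is 0:
1256 = 0·10705 + 1256, so a_0 = 0
10705 = 8·1256 + 657, so a_1 = 8
1256 = 1·657 + 599, so a_2 = 1
657 = 1·599 + 58, so a_3 = 1
599 = 10·58 + 19, so a_4 = 10
58 = 3·19 + 1, so a_5 = 3
19 = 19·1 + 0, so a_6 = 19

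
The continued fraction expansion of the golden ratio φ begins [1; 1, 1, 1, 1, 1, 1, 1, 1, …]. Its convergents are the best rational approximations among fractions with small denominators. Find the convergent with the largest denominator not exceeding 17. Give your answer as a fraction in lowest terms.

21/13

a_0 = 1: 1/1  (≤ bound)
a_1 = 1: 2/1  (≤ bound)
a_2 = 1: 3/2  (≤ bound)
a_3 = 1: 5/3  (≤ bound)
a_4 = 1: 8/5  (≤ bound)
a_5 = 1: 13/8  (≤ bound)
a_6 = 1: 21/13  (≤ bound)
a_7 = 1: 34/21  (> 17, stop)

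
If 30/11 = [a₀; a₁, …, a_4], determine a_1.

30 = 2·11 + 8, so a_0 = 2
11 = 1·8 + 3, so a_1 = 1

1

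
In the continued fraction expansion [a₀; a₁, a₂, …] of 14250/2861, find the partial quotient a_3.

14250 ÷ 2861 → quotient 4, remainder 2806
2861 ÷ 2806 → quotient 1, remainder 55
2806 ÷ 55 → quotient 51, remainder 1
55 ÷ 1 → quotient 55, remainder 0

55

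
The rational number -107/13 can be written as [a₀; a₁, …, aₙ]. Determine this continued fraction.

[-9; 1, 3, 3]

Repeatedly divide and take the remainder:
⌊-107/13⌋ = -9, remainder 10
⌊13/10⌋ = 1, remainder 3
⌊10/3⌋ = 3, remainder 1
⌊3/1⌋ = 3, remainder 0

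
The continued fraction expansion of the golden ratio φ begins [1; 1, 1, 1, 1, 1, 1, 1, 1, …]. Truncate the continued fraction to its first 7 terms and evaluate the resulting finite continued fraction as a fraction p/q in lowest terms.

Use the convergent recurrence hₖ = aₖ·hₖ₋₁ + hₖ₋₂ (and likewise for the denominators kₖ):
a_0 = 1: 1/1
a_1 = 1: 2/1
a_2 = 1: 3/2
a_3 = 1: 5/3
a_4 = 1: 8/5
a_5 = 1: 13/8
a_6 = 1: 21/13

21/13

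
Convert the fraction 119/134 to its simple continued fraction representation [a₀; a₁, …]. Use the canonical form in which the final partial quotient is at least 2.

[0; 1, 7, 1, 14]

119 ÷ 134 → quotient 0, remainder 119
134 ÷ 119 → quotient 1, remainder 15
119 ÷ 15 → quotient 7, remainder 14
15 ÷ 14 → quotient 1, remainder 1
14 ÷ 1 → quotient 14, remainder 0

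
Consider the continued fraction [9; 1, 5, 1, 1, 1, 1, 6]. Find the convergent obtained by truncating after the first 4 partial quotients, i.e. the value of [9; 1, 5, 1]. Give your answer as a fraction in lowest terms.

69/7

Start with 1.
5 + 1/(1/1) = 5 + 1/1 = 6/1
1 + 1/(6/1) = 1 + 1/6 = 7/6
9 + 1/(7/6) = 9 + 6/7 = 69/7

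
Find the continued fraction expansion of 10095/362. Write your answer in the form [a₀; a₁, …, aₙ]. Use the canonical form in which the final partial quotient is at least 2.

Apply division with remainder until the remainder is 0:
⌊10095/362⌋ = 27, remainder 321
⌊362/321⌋ = 1, remainder 41
⌊321/41⌋ = 7, remainder 34
⌊41/34⌋ = 1, remainder 7
⌊34/7⌋ = 4, remainder 6
⌊7/6⌋ = 1, remainder 1
⌊6/1⌋ = 6, remainder 0

[27; 1, 7, 1, 4, 1, 6]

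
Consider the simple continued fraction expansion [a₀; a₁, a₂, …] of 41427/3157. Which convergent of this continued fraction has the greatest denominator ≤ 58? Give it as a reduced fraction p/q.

List convergents until the denominator exceeds the bound:
a_0 = 13: 13/1  (≤ bound)
a_1 = 8: 105/8  (≤ bound)
a_2 = 5: 538/41  (≤ bound)
a_3 = 1: 643/49  (≤ bound)
a_4 = 1: 1181/90  (> 58, stop)

643/49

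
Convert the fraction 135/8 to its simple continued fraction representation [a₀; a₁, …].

[16; 1, 7]

135 = 16·8 + 7, so a_0 = 16
8 = 1·7 + 1, so a_1 = 1
7 = 7·1 + 0, so a_2 = 7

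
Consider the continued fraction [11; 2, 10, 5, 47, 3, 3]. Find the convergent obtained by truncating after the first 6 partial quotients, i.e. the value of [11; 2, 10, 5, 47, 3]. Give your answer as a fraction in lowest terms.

175099/15257

a_0 = 11: 11/1
a_1 = 2: 23/2
a_2 = 10: 241/21
a_3 = 5: 1228/107
a_4 = 47: 57957/5050
a_5 = 3: 175099/15257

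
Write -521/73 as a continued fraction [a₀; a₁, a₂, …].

[-8; 1, 6, 3, 3]

-521 = -8·73 + 63, so a_0 = -8
73 = 1·63 + 10, so a_1 = 1
63 = 6·10 + 3, so a_2 = 6
10 = 3·3 + 1, so a_3 = 3
3 = 3·1 + 0, so a_4 = 3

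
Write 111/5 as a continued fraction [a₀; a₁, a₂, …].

[22; 5]

Run the Euclidean algorithm, recording each quotient:
111 = 22·5 + 1, so a_0 = 22
5 = 5·1 + 0, so a_1 = 5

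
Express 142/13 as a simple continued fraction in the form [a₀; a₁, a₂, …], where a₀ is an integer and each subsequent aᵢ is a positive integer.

142 = 10·13 + 12, so a_0 = 10
13 = 1·12 + 1, so a_1 = 1
12 = 12·1 + 0, so a_2 = 12

[10; 1, 12]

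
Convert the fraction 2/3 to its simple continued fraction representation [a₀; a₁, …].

2 = 0·3 + 2, so a_0 = 0
3 = 1·2 + 1, so a_1 = 1
2 = 2·1 + 0, so a_2 = 2

[0; 1, 2]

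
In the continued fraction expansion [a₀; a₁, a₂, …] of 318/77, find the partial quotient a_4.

3

⌊318/77⌋ = 4, remainder 10
⌊77/10⌋ = 7, remainder 7
⌊10/7⌋ = 1, remainder 3
⌊7/3⌋ = 2, remainder 1
⌊3/1⌋ = 3, remainder 0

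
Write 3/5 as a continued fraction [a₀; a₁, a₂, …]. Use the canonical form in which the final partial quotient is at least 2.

[0; 1, 1, 2]

⌊3/5⌋ = 0, remainder 3
⌊5/3⌋ = 1, remainder 2
⌊3/2⌋ = 1, remainder 1
⌊2/1⌋ = 2, remainder 0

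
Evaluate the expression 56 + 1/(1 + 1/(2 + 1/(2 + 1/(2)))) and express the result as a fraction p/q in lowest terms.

964/17

Work from the innermost term outward:
Start with 2.
2 + 1/(2/1) = 2 + 1/2 = 5/2
2 + 1/(5/2) = 2 + 2/5 = 12/5
1 + 1/(12/5) = 1 + 5/12 = 17/12
56 + 1/(17/12) = 56 + 12/17 = 964/17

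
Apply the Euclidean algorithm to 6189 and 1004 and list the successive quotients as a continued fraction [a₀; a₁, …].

Repeatedly divide and take the remainder:
⌊6189/1004⌋ = 6, remainder 165
⌊1004/165⌋ = 6, remainder 14
⌊165/14⌋ = 11, remainder 11
⌊14/11⌋ = 1, remainder 3
⌊11/3⌋ = 3, remainder 2
⌊3/2⌋ = 1, remainder 1
⌊2/1⌋ = 2, remainder 0

[6; 6, 11, 1, 3, 1, 2]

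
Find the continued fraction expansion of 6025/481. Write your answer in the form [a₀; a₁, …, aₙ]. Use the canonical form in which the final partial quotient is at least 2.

[12; 1, 1, 9, 8, 3]

Apply division with remainder until the remainder is 0:
6025 ÷ 481 → quotient 12, remainder 253
481 ÷ 253 → quotient 1, remainder 228
253 ÷ 228 → quotient 1, remainder 25
228 ÷ 25 → quotient 9, remainder 3
25 ÷ 3 → quotient 8, remainder 1
3 ÷ 1 → quotient 3, remainder 0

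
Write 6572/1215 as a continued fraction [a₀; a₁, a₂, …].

[5; 2, 2, 4, 55]

Repeatedly divide and take the remainder:
⌊6572/1215⌋ = 5, remainder 497
⌊1215/497⌋ = 2, remainder 221
⌊497/221⌋ = 2, remainder 55
⌊221/55⌋ = 4, remainder 1
⌊55/1⌋ = 55, remainder 0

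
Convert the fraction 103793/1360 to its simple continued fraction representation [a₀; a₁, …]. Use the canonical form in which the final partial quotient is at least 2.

Repeatedly divide and take the remainder:
103793 = 76·1360 + 433, so a_0 = 76
1360 = 3·433 + 61, so a_1 = 3
433 = 7·61 + 6, so a_2 = 7
61 = 10·6 + 1, so a_3 = 10
6 = 6·1 + 0, so a_4 = 6

[76; 3, 7, 10, 6]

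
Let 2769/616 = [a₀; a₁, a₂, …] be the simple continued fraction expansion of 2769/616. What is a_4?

5

Run the Euclidean algorithm, recording each quotient:
⌊2769/616⌋ = 4, remainder 305
⌊616/305⌋ = 2, remainder 6
⌊305/6⌋ = 50, remainder 5
⌊6/5⌋ = 1, remainder 1
⌊5/1⌋ = 5, remainder 0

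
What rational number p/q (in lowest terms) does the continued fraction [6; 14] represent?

Start with 14.
6 + 1/(14/1) = 6 + 1/14 = 85/14

85/14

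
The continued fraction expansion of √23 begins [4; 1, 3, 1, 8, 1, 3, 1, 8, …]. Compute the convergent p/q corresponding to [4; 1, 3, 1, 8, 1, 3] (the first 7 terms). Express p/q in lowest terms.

Start with 3.
1 + 1/(3/1) = 1 + 1/3 = 4/3
8 + 1/(4/3) = 8 + 3/4 = 35/4
1 + 1/(35/4) = 1 + 4/35 = 39/35
3 + 1/(39/35) = 3 + 35/39 = 152/39
1 + 1/(152/39) = 1 + 39/152 = 191/152
4 + 1/(191/152) = 4 + 152/191 = 916/191

916/191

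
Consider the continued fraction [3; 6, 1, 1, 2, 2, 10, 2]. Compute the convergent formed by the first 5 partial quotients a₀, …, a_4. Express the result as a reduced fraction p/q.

104/33

a_0 = 3: 3/1
a_1 = 6: 19/6
a_2 = 1: 22/7
a_3 = 1: 41/13
a_4 = 2: 104/33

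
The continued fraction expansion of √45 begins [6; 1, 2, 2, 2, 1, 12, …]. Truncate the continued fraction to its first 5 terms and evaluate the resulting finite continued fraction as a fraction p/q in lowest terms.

a_0 = 6: 6/1
a_1 = 1: 7/1
a_2 = 2: 20/3
a_3 = 2: 47/7
a_4 = 2: 114/17

114/17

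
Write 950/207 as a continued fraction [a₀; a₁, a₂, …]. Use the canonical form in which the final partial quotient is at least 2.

[4; 1, 1, 2, 3, 2, 1, 3]

950 = 4·207 + 122, so a_0 = 4
207 = 1·122 + 85, so a_1 = 1
122 = 1·85 + 37, so a_2 = 1
85 = 2·37 + 11, so a_3 = 2
37 = 3·11 + 4, so a_4 = 3
11 = 2·4 + 3, so a_5 = 2
4 = 1·3 + 1, so a_6 = 1
3 = 3·1 + 0, so a_7 = 3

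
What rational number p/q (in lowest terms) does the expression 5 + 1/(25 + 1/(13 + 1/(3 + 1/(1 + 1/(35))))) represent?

Start with 35.
1 + 1/(35/1) = 1 + 1/35 = 36/35
3 + 1/(36/35) = 3 + 35/36 = 143/36
13 + 1/(143/36) = 13 + 36/143 = 1895/143
25 + 1/(1895/143) = 25 + 143/1895 = 47518/1895
5 + 1/(47518/1895) = 5 + 1895/47518 = 239485/47518

239485/47518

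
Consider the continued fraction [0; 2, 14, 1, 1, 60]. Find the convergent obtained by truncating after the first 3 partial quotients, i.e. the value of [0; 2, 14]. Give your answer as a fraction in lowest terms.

a_0 = 0: 0/1
a_1 = 2: 1/2
a_2 = 14: 14/29

14/29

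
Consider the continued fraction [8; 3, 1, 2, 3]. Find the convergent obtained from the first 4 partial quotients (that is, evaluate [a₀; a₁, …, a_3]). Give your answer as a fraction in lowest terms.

91/11

Work from the innermost term outward:
Start with 2.
1 + 1/(2/1) = 1 + 1/2 = 3/2
3 + 1/(3/2) = 3 + 2/3 = 11/3
8 + 1/(11/3) = 8 + 3/11 = 91/11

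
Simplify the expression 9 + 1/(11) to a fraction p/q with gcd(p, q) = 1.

100/11

a_0 = 9: 9/1
a_1 = 11: 100/11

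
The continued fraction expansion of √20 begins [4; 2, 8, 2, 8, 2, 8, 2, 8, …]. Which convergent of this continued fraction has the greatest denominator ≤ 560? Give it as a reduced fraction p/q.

a_0 = 4: 4/1  (≤ bound)
a_1 = 2: 9/2  (≤ bound)
a_2 = 8: 76/17  (≤ bound)
a_3 = 2: 161/36  (≤ bound)
a_4 = 8: 1364/305  (≤ bound)
a_5 = 2: 2889/646  (> 560, stop)

1364/305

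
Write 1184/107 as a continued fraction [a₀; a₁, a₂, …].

[11; 15, 3, 2]

⌊1184/107⌋ = 11, remainder 7
⌊107/7⌋ = 15, remainder 2
⌊7/2⌋ = 3, remainder 1
⌊2/1⌋ = 2, remainder 0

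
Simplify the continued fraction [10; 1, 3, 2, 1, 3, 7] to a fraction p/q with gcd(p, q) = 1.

Start with 7.
3 + 1/(7/1) = 3 + 1/7 = 22/7
1 + 1/(22/7) = 1 + 7/22 = 29/22
2 + 1/(29/22) = 2 + 22/29 = 80/29
3 + 1/(80/29) = 3 + 29/80 = 269/80
1 + 1/(269/80) = 1 + 80/269 = 349/269
10 + 1/(349/269) = 10 + 269/349 = 3759/349

3759/349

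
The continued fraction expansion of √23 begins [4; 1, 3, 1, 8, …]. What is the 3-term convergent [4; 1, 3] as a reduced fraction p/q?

19/4

a_0 = 4: 4/1
a_1 = 1: 5/1
a_2 = 3: 19/4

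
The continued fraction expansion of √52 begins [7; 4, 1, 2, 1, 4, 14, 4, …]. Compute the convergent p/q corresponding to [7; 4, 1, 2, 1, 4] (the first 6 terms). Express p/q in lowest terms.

Work from the innermost term outward:
Start with 4.
1 + 1/(4/1) = 1 + 1/4 = 5/4
2 + 1/(5/4) = 2 + 4/5 = 14/5
1 + 1/(14/5) = 1 + 5/14 = 19/14
4 + 1/(19/14) = 4 + 14/19 = 90/19
7 + 1/(90/19) = 7 + 19/90 = 649/90

649/90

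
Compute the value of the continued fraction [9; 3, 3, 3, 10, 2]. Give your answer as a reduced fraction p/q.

6633/713

Start with 2.
10 + 1/(2/1) = 10 + 1/2 = 21/2
3 + 1/(21/2) = 3 + 2/21 = 65/21
3 + 1/(65/21) = 3 + 21/65 = 216/65
3 + 1/(216/65) = 3 + 65/216 = 713/216
9 + 1/(713/216) = 9 + 216/713 = 6633/713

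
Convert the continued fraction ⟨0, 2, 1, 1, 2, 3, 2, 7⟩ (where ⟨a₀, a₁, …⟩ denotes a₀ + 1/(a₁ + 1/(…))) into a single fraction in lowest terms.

Starting at the tail and folding back:
Start with 7.
2 + 1/(7/1) = 2 + 1/7 = 15/7
3 + 1/(15/7) = 3 + 7/15 = 52/15
2 + 1/(52/15) = 2 + 15/52 = 119/52
1 + 1/(119/52) = 1 + 52/119 = 171/119
1 + 1/(171/119) = 1 + 119/171 = 290/171
2 + 1/(290/171) = 2 + 171/290 = 751/290
0 + 1/(751/290) = 0 + 290/751 = 290/751

290/751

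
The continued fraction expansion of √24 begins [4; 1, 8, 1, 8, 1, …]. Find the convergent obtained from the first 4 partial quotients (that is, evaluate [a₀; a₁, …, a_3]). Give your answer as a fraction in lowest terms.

Work from the innermost term outward:
Start with 1.
8 + 1/(1/1) = 8 + 1/1 = 9/1
1 + 1/(9/1) = 1 + 1/9 = 10/9
4 + 1/(10/9) = 4 + 9/10 = 49/10

49/10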